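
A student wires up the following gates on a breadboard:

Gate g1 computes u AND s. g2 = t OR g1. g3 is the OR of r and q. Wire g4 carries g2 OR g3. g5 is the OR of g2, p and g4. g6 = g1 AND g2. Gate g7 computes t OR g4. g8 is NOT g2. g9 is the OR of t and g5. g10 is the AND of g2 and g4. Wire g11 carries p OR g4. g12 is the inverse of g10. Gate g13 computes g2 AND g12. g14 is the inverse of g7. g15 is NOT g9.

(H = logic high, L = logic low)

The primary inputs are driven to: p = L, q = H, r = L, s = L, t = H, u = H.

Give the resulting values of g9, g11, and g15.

g9 = H, g11 = H, g15 = L

g1 = u AND s = H AND L = L
g2 = t OR g1 = H OR L = H
g3 = r OR q = L OR H = H
g4 = g2 OR g3 = H OR H = H
g5 = g2 OR p OR g4 = H OR L OR H = H
g9 = t OR g5 = H OR H = H
g11 = p OR g4 = L OR H = H
g15 = NOT g9 = NOT H = L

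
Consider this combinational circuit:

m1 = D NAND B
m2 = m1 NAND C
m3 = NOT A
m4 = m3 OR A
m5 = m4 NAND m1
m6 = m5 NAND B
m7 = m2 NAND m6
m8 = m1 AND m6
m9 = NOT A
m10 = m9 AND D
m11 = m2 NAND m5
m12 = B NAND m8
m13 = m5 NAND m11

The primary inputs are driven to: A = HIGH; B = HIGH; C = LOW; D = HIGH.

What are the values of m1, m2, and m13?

m1 = D NAND B = HIGH NAND HIGH = LOW
m2 = m1 NAND C = LOW NAND LOW = HIGH
m3 = NOT A = NOT HIGH = LOW
m4 = m3 OR A = LOW OR HIGH = HIGH
m5 = m4 NAND m1 = HIGH NAND LOW = HIGH
m11 = m2 NAND m5 = HIGH NAND HIGH = LOW
m13 = m5 NAND m11 = HIGH NAND LOW = HIGH

m1 = LOW  m2 = HIGH  m13 = HIGH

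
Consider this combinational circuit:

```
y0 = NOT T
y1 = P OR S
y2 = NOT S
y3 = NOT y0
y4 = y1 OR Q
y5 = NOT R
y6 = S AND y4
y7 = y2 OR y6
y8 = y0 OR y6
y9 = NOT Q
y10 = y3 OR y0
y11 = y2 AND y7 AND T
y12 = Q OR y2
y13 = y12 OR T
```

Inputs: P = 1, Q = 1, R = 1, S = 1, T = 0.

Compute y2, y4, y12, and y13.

y1 = P OR S = 1 OR 1 = 1
y2 = NOT S = NOT 1 = 0
y4 = y1 OR Q = 1 OR 1 = 1
y12 = Q OR y2 = 1 OR 0 = 1
y13 = y12 OR T = 1 OR 0 = 1

y2 = 0; y4 = 1; y12 = 1; y13 = 1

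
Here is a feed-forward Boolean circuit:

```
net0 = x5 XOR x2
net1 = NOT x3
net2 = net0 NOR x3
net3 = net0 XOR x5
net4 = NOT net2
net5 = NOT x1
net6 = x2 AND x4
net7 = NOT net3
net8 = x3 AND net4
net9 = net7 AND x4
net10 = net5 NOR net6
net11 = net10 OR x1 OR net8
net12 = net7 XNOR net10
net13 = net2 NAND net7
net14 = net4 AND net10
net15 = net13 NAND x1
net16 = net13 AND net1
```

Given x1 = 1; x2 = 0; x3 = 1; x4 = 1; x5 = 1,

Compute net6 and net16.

net6 = 0, net16 = 0

net0 = x5 XOR x2 = 1 XOR 0 = 1
net1 = NOT x3 = NOT 1 = 0
net2 = net0 NOR x3 = 1 NOR 1 = 0
net3 = net0 XOR x5 = 1 XOR 1 = 0
net6 = x2 AND x4 = 0 AND 1 = 0
net7 = NOT net3 = NOT 0 = 1
net13 = net2 NAND net7 = 0 NAND 1 = 1
net16 = net13 AND net1 = 1 AND 0 = 0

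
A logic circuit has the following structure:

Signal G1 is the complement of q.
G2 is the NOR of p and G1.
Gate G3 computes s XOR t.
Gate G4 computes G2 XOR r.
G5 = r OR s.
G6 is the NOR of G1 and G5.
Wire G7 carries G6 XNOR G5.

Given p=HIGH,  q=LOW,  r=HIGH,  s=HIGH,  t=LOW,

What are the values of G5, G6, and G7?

G5 = HIGH, G6 = LOW, G7 = LOW

G1 = NOT q = NOT LOW = HIGH
G5 = r OR s = HIGH OR HIGH = HIGH
G6 = G1 NOR G5 = HIGH NOR HIGH = LOW
G7 = G6 XNOR G5 = LOW XNOR HIGH = LOW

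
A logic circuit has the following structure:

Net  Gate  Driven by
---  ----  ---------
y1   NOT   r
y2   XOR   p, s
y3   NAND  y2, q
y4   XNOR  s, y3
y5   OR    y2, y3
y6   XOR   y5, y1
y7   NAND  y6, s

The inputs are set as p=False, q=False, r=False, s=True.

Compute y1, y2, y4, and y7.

y1 = True, y2 = True, y4 = True, y7 = True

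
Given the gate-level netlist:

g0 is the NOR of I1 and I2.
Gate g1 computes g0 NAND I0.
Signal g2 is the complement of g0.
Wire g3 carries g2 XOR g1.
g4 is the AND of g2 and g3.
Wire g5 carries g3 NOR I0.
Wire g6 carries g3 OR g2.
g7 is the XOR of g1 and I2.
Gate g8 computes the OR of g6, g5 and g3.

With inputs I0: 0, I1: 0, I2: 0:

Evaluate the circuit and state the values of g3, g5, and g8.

g0 = I1 NOR I2 = 0 NOR 0 = 1
g1 = g0 NAND I0 = 1 NAND 0 = 1
g2 = NOT g0 = NOT 1 = 0
g3 = g2 XOR g1 = 0 XOR 1 = 1
g5 = g3 NOR I0 = 1 NOR 0 = 0
g6 = g3 OR g2 = 1 OR 0 = 1
g8 = g6 OR g5 OR g3 = 1 OR 0 OR 1 = 1

g3 = 1  g5 = 0  g8 = 1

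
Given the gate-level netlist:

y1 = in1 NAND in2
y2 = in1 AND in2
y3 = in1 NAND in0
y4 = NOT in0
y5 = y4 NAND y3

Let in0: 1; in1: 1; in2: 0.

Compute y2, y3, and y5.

y2 = 0, y3 = 0, y5 = 1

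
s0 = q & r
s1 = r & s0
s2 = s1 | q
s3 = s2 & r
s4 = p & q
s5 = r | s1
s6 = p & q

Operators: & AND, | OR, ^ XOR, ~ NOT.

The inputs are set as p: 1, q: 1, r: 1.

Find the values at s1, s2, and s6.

s1 = 1; s2 = 1; s6 = 1

s0 = q AND r = 1 AND 1 = 1
s1 = r AND s0 = 1 AND 1 = 1
s2 = s1 OR q = 1 OR 1 = 1
s6 = p AND q = 1 AND 1 = 1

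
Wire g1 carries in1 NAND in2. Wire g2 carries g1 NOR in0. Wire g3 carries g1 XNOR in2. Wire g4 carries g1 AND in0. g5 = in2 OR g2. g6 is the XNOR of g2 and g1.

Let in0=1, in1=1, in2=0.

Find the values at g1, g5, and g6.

g1 = 1, g5 = 0, g6 = 0

g1 = in1 NAND in2 = 1 NAND 0 = 1
g2 = g1 NOR in0 = 1 NOR 1 = 0
g5 = in2 OR g2 = 0 OR 0 = 0
g6 = g2 XNOR g1 = 0 XNOR 1 = 0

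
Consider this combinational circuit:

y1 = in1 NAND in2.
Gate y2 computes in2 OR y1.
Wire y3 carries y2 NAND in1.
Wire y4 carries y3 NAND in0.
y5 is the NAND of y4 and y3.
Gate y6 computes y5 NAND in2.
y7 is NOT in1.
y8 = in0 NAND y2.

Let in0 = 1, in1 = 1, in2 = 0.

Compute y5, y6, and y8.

y1 = in1 NAND in2 = 1 NAND 0 = 1
y2 = in2 OR y1 = 0 OR 1 = 1
y3 = y2 NAND in1 = 1 NAND 1 = 0
y4 = y3 NAND in0 = 0 NAND 1 = 1
y5 = y4 NAND y3 = 1 NAND 0 = 1
y6 = y5 NAND in2 = 1 NAND 0 = 1
y8 = in0 NAND y2 = 1 NAND 1 = 0

y5 = 1  y6 = 1  y8 = 0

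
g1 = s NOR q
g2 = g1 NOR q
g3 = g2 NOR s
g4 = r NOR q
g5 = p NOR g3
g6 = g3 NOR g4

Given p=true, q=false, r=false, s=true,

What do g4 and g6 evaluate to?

g4 = true, g6 = false

g1 = s NOR q = true NOR false = false
g2 = g1 NOR q = false NOR false = true
g3 = g2 NOR s = true NOR true = false
g4 = r NOR q = false NOR false = true
g6 = g3 NOR g4 = false NOR true = false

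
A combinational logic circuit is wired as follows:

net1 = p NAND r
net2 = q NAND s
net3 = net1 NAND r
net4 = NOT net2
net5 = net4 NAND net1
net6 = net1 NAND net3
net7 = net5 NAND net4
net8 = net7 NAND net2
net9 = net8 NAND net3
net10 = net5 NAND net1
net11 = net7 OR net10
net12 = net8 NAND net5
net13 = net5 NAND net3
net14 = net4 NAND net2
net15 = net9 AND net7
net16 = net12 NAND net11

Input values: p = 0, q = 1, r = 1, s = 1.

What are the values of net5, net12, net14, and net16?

net1 = p NAND r = 0 NAND 1 = 1
net2 = q NAND s = 1 NAND 1 = 0
net4 = NOT net2 = NOT 0 = 1
net5 = net4 NAND net1 = 1 NAND 1 = 0
net7 = net5 NAND net4 = 0 NAND 1 = 1
net8 = net7 NAND net2 = 1 NAND 0 = 1
net10 = net5 NAND net1 = 0 NAND 1 = 1
net11 = net7 OR net10 = 1 OR 1 = 1
net12 = net8 NAND net5 = 1 NAND 0 = 1
net14 = net4 NAND net2 = 1 NAND 0 = 1
net16 = net12 NAND net11 = 1 NAND 1 = 0

net5 = 0  net12 = 1  net14 = 1  net16 = 0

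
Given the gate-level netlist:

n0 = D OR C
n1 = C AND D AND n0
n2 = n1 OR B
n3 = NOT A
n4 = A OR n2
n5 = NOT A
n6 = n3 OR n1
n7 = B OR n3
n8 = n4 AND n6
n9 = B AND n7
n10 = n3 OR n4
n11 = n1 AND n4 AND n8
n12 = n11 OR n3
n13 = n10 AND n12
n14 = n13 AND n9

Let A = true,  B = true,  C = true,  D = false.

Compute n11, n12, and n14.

n11 = false  n12 = false  n14 = false

n0 = D OR C = false OR true = true
n1 = C AND D AND n0 = true AND false AND true = false
n2 = n1 OR B = false OR true = true
n3 = NOT A = NOT true = false
n4 = A OR n2 = true OR true = true
n6 = n3 OR n1 = false OR false = false
n7 = B OR n3 = true OR false = true
n8 = n4 AND n6 = true AND false = false
n9 = B AND n7 = true AND true = true
n10 = n3 OR n4 = false OR true = true
n11 = n1 AND n4 AND n8 = false AND true AND false = false
n12 = n11 OR n3 = false OR false = false
n13 = n10 AND n12 = true AND false = false
n14 = n13 AND n9 = false AND true = false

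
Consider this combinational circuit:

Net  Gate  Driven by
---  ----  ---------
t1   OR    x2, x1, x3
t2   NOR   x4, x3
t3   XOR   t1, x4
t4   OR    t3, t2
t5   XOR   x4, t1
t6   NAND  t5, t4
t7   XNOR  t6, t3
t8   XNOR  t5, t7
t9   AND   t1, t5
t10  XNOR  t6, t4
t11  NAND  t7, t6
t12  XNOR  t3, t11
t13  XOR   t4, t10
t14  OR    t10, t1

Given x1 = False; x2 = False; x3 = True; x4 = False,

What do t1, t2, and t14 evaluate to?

t1 = True, t2 = False, t14 = True

t1 = x2 OR x1 OR x3 = False OR False OR True = True
t2 = x4 NOR x3 = False NOR True = False
t3 = t1 XOR x4 = True XOR False = True
t4 = t3 OR t2 = True OR False = True
t5 = x4 XOR t1 = False XOR True = True
t6 = t5 NAND t4 = True NAND True = False
t10 = t6 XNOR t4 = False XNOR True = False
t14 = t10 OR t1 = False OR True = True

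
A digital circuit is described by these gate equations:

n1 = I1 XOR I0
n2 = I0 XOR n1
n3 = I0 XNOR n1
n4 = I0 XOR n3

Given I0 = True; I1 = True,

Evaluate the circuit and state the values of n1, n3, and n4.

n1 = I1 XOR I0 = True XOR True = False
n3 = I0 XNOR n1 = True XNOR False = False
n4 = I0 XOR n3 = True XOR False = True

n1 = False  n3 = False  n4 = True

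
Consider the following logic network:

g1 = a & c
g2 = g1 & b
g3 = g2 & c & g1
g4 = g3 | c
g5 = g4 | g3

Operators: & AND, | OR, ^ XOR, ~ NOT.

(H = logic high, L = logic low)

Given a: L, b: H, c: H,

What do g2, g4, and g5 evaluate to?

g2 = L, g4 = H, g5 = H

g1 = a AND c = L AND H = L
g2 = g1 AND b = L AND H = L
g3 = g2 AND c AND g1 = L AND H AND L = L
g4 = g3 OR c = L OR H = H
g5 = g4 OR g3 = H OR L = H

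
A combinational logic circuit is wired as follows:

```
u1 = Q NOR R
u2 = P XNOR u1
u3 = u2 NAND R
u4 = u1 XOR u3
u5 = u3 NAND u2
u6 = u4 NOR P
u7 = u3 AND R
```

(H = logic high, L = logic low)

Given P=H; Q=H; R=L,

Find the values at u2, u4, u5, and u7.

u1 = Q NOR R = H NOR L = L
u2 = P XNOR u1 = H XNOR L = L
u3 = u2 NAND R = L NAND L = H
u4 = u1 XOR u3 = L XOR H = H
u5 = u3 NAND u2 = H NAND L = H
u7 = u3 AND R = H AND L = L

u2 = L, u4 = H, u5 = H, u7 = L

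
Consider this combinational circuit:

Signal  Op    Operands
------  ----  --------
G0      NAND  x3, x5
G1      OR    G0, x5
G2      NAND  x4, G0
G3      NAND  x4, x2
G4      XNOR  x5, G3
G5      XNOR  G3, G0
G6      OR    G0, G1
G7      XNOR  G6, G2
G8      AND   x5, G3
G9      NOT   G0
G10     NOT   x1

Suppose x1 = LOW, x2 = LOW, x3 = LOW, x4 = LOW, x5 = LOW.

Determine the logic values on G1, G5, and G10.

G1 = HIGH; G5 = HIGH; G10 = HIGH

G0 = x3 NAND x5 = LOW NAND LOW = HIGH
G1 = G0 OR x5 = HIGH OR LOW = HIGH
G3 = x4 NAND x2 = LOW NAND LOW = HIGH
G5 = G3 XNOR G0 = HIGH XNOR HIGH = HIGH
G10 = NOT x1 = NOT LOW = HIGH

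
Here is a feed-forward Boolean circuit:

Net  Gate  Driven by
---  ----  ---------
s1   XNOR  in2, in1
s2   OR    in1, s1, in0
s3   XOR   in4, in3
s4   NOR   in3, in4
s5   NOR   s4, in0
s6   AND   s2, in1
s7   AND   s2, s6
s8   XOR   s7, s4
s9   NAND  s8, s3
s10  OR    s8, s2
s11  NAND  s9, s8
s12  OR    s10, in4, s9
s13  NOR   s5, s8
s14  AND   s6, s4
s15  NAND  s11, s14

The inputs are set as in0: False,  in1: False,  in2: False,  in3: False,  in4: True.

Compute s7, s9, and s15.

s7 = False, s9 = True, s15 = True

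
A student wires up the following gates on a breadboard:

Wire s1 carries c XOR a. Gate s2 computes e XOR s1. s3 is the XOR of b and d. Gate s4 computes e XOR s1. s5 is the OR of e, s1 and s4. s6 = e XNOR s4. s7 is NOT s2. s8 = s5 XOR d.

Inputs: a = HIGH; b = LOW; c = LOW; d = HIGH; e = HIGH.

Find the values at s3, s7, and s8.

s1 = c XOR a = LOW XOR HIGH = HIGH
s2 = e XOR s1 = HIGH XOR HIGH = LOW
s3 = b XOR d = LOW XOR HIGH = HIGH
s4 = e XOR s1 = HIGH XOR HIGH = LOW
s5 = e OR s1 OR s4 = HIGH OR HIGH OR LOW = HIGH
s7 = NOT s2 = NOT LOW = HIGH
s8 = s5 XOR d = HIGH XOR HIGH = LOW

s3 = HIGH  s7 = HIGH  s8 = LOW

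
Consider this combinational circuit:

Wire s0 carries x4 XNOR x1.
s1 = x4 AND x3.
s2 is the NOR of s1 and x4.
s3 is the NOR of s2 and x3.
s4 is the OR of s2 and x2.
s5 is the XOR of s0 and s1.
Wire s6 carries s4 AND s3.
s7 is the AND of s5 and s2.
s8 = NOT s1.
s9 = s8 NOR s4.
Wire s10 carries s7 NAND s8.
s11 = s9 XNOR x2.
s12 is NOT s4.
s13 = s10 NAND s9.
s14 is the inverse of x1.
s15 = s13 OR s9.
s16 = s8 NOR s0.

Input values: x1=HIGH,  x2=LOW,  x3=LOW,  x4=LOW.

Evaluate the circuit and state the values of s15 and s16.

s0 = x4 XNOR x1 = LOW XNOR HIGH = LOW
s1 = x4 AND x3 = LOW AND LOW = LOW
s2 = s1 NOR x4 = LOW NOR LOW = HIGH
s4 = s2 OR x2 = HIGH OR LOW = HIGH
s5 = s0 XOR s1 = LOW XOR LOW = LOW
s7 = s5 AND s2 = LOW AND HIGH = LOW
s8 = NOT s1 = NOT LOW = HIGH
s9 = s8 NOR s4 = HIGH NOR HIGH = LOW
s10 = s7 NAND s8 = LOW NAND HIGH = HIGH
s13 = s10 NAND s9 = HIGH NAND LOW = HIGH
s15 = s13 OR s9 = HIGH OR LOW = HIGH
s16 = s8 NOR s0 = HIGH NOR LOW = LOW

s15 = HIGH  s16 = LOW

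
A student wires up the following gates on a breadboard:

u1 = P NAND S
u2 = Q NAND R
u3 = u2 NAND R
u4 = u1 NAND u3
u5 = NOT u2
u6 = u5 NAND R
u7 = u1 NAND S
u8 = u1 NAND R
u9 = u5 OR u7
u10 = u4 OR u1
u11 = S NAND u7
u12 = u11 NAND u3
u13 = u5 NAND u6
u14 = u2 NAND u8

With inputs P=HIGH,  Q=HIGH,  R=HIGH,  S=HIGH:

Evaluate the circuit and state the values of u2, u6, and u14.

u1 = P NAND S = HIGH NAND HIGH = LOW
u2 = Q NAND R = HIGH NAND HIGH = LOW
u5 = NOT u2 = NOT LOW = HIGH
u6 = u5 NAND R = HIGH NAND HIGH = LOW
u8 = u1 NAND R = LOW NAND HIGH = HIGH
u14 = u2 NAND u8 = LOW NAND HIGH = HIGH

u2 = LOW  u6 = LOW  u14 = HIGH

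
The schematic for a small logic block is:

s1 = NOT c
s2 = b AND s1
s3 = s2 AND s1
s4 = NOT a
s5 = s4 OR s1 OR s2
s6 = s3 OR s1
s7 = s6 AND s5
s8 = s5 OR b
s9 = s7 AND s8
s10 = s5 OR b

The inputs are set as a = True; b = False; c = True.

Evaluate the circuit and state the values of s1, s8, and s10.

s1 = False; s8 = False; s10 = False

s1 = NOT c = NOT True = False
s2 = b AND s1 = False AND False = False
s4 = NOT a = NOT True = False
s5 = s4 OR s1 OR s2 = False OR False OR False = False
s8 = s5 OR b = False OR False = False
s10 = s5 OR b = False OR False = False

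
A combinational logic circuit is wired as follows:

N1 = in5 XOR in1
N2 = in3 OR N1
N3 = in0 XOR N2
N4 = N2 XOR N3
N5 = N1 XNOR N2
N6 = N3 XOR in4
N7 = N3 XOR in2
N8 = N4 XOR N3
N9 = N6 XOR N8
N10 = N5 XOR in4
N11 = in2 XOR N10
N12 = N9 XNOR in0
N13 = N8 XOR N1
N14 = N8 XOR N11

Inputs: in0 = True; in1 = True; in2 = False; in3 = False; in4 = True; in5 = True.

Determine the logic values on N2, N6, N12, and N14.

N2 = False  N6 = False  N12 = False  N14 = False

N1 = in5 XOR in1 = True XOR True = False
N2 = in3 OR N1 = False OR False = False
N3 = in0 XOR N2 = True XOR False = True
N4 = N2 XOR N3 = False XOR True = True
N5 = N1 XNOR N2 = False XNOR False = True
N6 = N3 XOR in4 = True XOR True = False
N8 = N4 XOR N3 = True XOR True = False
N9 = N6 XOR N8 = False XOR False = False
N10 = N5 XOR in4 = True XOR True = False
N11 = in2 XOR N10 = False XOR False = False
N12 = N9 XNOR in0 = False XNOR True = False
N14 = N8 XOR N11 = False XOR False = False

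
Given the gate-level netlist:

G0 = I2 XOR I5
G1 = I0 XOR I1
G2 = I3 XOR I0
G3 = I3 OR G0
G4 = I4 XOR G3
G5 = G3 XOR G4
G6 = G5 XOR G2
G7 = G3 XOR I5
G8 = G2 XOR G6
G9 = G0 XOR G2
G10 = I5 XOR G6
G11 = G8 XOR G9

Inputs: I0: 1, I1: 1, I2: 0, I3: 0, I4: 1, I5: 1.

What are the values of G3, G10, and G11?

G0 = I2 XOR I5 = 0 XOR 1 = 1
G2 = I3 XOR I0 = 0 XOR 1 = 1
G3 = I3 OR G0 = 0 OR 1 = 1
G4 = I4 XOR G3 = 1 XOR 1 = 0
G5 = G3 XOR G4 = 1 XOR 0 = 1
G6 = G5 XOR G2 = 1 XOR 1 = 0
G8 = G2 XOR G6 = 1 XOR 0 = 1
G9 = G0 XOR G2 = 1 XOR 1 = 0
G10 = I5 XOR G6 = 1 XOR 0 = 1
G11 = G8 XOR G9 = 1 XOR 0 = 1

G3 = 1; G10 = 1; G11 = 1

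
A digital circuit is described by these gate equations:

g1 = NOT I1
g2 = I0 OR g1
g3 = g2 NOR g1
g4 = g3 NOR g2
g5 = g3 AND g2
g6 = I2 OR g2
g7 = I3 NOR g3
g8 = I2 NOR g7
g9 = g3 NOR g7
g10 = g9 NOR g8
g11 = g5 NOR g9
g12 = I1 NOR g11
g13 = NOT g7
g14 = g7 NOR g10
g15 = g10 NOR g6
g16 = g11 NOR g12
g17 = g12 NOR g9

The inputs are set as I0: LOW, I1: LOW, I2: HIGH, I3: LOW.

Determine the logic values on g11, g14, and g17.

g11 = HIGH, g14 = LOW, g17 = HIGH

g1 = NOT I1 = NOT LOW = HIGH
g2 = I0 OR g1 = LOW OR HIGH = HIGH
g3 = g2 NOR g1 = HIGH NOR HIGH = LOW
g5 = g3 AND g2 = LOW AND HIGH = LOW
g7 = I3 NOR g3 = LOW NOR LOW = HIGH
g8 = I2 NOR g7 = HIGH NOR HIGH = LOW
g9 = g3 NOR g7 = LOW NOR HIGH = LOW
g10 = g9 NOR g8 = LOW NOR LOW = HIGH
g11 = g5 NOR g9 = LOW NOR LOW = HIGH
g12 = I1 NOR g11 = LOW NOR HIGH = LOW
g14 = g7 NOR g10 = HIGH NOR HIGH = LOW
g17 = g12 NOR g9 = LOW NOR LOW = HIGH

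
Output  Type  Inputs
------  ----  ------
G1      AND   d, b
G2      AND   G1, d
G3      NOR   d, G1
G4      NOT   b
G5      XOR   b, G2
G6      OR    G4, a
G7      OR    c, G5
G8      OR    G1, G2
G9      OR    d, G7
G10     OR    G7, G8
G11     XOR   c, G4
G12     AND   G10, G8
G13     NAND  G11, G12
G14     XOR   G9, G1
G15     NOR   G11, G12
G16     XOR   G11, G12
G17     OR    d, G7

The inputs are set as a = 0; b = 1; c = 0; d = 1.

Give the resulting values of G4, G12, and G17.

G1 = d AND b = 1 AND 1 = 1
G2 = G1 AND d = 1 AND 1 = 1
G4 = NOT b = NOT 1 = 0
G5 = b XOR G2 = 1 XOR 1 = 0
G7 = c OR G5 = 0 OR 0 = 0
G8 = G1 OR G2 = 1 OR 1 = 1
G10 = G7 OR G8 = 0 OR 1 = 1
G12 = G10 AND G8 = 1 AND 1 = 1
G17 = d OR G7 = 1 OR 0 = 1

G4 = 0, G12 = 1, G17 = 1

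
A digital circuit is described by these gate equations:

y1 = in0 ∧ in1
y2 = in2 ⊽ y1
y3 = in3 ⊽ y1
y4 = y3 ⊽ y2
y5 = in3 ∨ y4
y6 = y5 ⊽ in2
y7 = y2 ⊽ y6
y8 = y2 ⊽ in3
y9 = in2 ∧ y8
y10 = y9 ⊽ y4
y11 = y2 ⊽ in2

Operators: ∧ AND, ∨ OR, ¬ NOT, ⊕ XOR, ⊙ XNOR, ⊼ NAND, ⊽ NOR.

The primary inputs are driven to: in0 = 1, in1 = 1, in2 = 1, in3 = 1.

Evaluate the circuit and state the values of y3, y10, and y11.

y1 = in0 AND in1 = 1 AND 1 = 1
y2 = in2 NOR y1 = 1 NOR 1 = 0
y3 = in3 NOR y1 = 1 NOR 1 = 0
y4 = y3 NOR y2 = 0 NOR 0 = 1
y8 = y2 NOR in3 = 0 NOR 1 = 0
y9 = in2 AND y8 = 1 AND 0 = 0
y10 = y9 NOR y4 = 0 NOR 1 = 0
y11 = y2 NOR in2 = 0 NOR 1 = 0

y3 = 0  y10 = 0  y11 = 0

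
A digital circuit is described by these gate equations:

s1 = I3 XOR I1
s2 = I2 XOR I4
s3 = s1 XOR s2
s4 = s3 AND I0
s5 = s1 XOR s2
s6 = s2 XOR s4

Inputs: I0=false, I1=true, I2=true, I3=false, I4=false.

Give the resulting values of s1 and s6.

s1 = true, s6 = true

s1 = I3 XOR I1 = false XOR true = true
s2 = I2 XOR I4 = true XOR false = true
s3 = s1 XOR s2 = true XOR true = false
s4 = s3 AND I0 = false AND false = false
s6 = s2 XOR s4 = true XOR false = true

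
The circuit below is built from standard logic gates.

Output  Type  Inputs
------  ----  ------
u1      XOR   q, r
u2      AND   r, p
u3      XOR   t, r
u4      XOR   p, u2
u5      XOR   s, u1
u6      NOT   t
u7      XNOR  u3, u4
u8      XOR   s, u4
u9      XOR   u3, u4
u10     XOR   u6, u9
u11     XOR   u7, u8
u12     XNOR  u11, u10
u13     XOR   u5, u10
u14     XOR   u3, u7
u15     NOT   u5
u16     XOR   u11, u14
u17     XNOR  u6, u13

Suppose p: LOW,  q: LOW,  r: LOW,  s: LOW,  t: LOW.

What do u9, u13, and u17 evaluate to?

u1 = q XOR r = LOW XOR LOW = LOW
u2 = r AND p = LOW AND LOW = LOW
u3 = t XOR r = LOW XOR LOW = LOW
u4 = p XOR u2 = LOW XOR LOW = LOW
u5 = s XOR u1 = LOW XOR LOW = LOW
u6 = NOT t = NOT LOW = HIGH
u9 = u3 XOR u4 = LOW XOR LOW = LOW
u10 = u6 XOR u9 = HIGH XOR LOW = HIGH
u13 = u5 XOR u10 = LOW XOR HIGH = HIGH
u17 = u6 XNOR u13 = HIGH XNOR HIGH = HIGH

u9 = LOW  u13 = HIGH  u17 = HIGH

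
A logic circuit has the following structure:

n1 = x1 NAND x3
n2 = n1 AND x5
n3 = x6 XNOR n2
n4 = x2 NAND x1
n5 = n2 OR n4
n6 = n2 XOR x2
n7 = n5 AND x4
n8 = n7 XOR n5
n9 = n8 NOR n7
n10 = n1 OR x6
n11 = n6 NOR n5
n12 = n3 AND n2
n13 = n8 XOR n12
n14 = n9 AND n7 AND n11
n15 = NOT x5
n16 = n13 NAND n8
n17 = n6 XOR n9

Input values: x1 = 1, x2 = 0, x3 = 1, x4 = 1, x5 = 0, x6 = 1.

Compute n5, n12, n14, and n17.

n5 = 1; n12 = 0; n14 = 0; n17 = 0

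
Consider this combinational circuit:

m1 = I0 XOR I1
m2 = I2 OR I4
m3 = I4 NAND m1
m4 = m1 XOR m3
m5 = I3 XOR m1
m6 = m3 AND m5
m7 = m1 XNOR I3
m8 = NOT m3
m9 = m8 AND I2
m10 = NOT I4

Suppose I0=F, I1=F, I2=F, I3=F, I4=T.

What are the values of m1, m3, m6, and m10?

m1 = F; m3 = T; m6 = F; m10 = F

m1 = I0 XOR I1 = F XOR F = F
m3 = I4 NAND m1 = T NAND F = T
m5 = I3 XOR m1 = F XOR F = F
m6 = m3 AND m5 = T AND F = F
m10 = NOT I4 = NOT T = F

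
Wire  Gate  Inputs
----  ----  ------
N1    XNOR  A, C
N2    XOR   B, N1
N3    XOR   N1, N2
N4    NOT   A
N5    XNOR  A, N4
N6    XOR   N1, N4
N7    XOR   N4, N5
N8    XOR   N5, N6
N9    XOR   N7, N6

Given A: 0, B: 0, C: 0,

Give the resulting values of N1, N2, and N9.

N1 = A XNOR C = 0 XNOR 0 = 1
N2 = B XOR N1 = 0 XOR 1 = 1
N4 = NOT A = NOT 0 = 1
N5 = A XNOR N4 = 0 XNOR 1 = 0
N6 = N1 XOR N4 = 1 XOR 1 = 0
N7 = N4 XOR N5 = 1 XOR 0 = 1
N9 = N7 XOR N6 = 1 XOR 0 = 1

N1 = 1, N2 = 1, N9 = 1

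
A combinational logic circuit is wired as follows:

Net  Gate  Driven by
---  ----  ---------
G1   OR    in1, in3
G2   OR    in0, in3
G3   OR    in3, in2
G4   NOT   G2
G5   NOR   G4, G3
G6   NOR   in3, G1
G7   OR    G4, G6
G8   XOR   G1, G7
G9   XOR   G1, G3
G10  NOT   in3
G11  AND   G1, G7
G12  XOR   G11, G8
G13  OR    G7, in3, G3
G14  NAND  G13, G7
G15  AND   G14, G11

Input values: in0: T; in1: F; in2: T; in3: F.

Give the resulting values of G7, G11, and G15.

G7 = T, G11 = F, G15 = F

G1 = in1 OR in3 = F OR F = F
G2 = in0 OR in3 = T OR F = T
G3 = in3 OR in2 = F OR T = T
G4 = NOT G2 = NOT T = F
G6 = in3 NOR G1 = F NOR F = T
G7 = G4 OR G6 = F OR T = T
G11 = G1 AND G7 = F AND T = F
G13 = G7 OR in3 OR G3 = T OR F OR T = T
G14 = G13 NAND G7 = T NAND T = F
G15 = G14 AND G11 = F AND F = F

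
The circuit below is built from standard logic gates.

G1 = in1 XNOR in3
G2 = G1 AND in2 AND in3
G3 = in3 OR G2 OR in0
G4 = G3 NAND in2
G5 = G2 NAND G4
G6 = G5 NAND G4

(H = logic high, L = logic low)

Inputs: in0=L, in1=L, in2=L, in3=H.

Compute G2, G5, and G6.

G1 = in1 XNOR in3 = L XNOR H = L
G2 = G1 AND in2 AND in3 = L AND L AND H = L
G3 = in3 OR G2 OR in0 = H OR L OR L = H
G4 = G3 NAND in2 = H NAND L = H
G5 = G2 NAND G4 = L NAND H = H
G6 = G5 NAND G4 = H NAND H = L

G2 = L, G5 = H, G6 = L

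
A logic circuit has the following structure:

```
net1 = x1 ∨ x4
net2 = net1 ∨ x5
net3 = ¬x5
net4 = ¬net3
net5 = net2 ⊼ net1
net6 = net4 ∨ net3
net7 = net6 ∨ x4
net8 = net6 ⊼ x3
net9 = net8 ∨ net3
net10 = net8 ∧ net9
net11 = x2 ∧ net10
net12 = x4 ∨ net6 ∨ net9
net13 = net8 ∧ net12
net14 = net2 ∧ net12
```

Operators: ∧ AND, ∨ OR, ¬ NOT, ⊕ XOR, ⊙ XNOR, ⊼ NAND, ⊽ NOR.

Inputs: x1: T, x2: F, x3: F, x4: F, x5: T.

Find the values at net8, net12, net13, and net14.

net1 = x1 OR x4 = T OR F = T
net2 = net1 OR x5 = T OR T = T
net3 = NOT x5 = NOT T = F
net4 = NOT net3 = NOT F = T
net6 = net4 OR net3 = T OR F = T
net8 = net6 NAND x3 = T NAND F = T
net9 = net8 OR net3 = T OR F = T
net12 = x4 OR net6 OR net9 = F OR T OR T = T
net13 = net8 AND net12 = T AND T = T
net14 = net2 AND net12 = T AND T = T

net8 = T, net12 = T, net13 = T, net14 = T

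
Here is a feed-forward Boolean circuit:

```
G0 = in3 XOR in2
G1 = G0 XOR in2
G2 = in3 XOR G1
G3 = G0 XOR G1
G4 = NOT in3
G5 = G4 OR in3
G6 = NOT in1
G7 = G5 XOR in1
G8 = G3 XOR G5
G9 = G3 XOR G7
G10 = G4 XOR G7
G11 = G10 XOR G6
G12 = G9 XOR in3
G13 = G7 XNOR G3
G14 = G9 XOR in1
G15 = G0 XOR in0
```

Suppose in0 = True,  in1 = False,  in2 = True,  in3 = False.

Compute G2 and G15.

G2 = False, G15 = False

G0 = in3 XOR in2 = False XOR True = True
G1 = G0 XOR in2 = True XOR True = False
G2 = in3 XOR G1 = False XOR False = False
G15 = G0 XOR in0 = True XOR True = False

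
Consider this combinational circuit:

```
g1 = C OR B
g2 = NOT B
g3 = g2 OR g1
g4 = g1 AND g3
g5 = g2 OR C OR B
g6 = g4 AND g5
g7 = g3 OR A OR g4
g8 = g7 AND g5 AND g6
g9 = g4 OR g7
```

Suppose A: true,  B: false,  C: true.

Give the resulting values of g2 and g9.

g2 = true, g9 = true

g1 = C OR B = true OR false = true
g2 = NOT B = NOT false = true
g3 = g2 OR g1 = true OR true = true
g4 = g1 AND g3 = true AND true = true
g7 = g3 OR A OR g4 = true OR true OR true = true
g9 = g4 OR g7 = true OR true = true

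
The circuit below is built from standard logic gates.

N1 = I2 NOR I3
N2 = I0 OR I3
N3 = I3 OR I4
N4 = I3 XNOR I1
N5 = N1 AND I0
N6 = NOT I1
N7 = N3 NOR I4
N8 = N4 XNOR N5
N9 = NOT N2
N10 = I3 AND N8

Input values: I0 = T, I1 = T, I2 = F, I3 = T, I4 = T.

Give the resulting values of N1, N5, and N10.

N1 = F, N5 = F, N10 = F

N1 = I2 NOR I3 = F NOR T = F
N4 = I3 XNOR I1 = T XNOR T = T
N5 = N1 AND I0 = F AND T = F
N8 = N4 XNOR N5 = T XNOR F = F
N10 = I3 AND N8 = T AND F = F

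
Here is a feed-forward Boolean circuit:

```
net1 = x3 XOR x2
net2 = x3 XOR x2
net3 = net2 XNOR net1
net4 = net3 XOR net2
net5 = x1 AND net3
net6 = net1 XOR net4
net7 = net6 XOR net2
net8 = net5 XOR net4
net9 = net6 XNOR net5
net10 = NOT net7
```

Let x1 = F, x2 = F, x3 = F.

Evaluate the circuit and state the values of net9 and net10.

net9 = F, net10 = F

net1 = x3 XOR x2 = F XOR F = F
net2 = x3 XOR x2 = F XOR F = F
net3 = net2 XNOR net1 = F XNOR F = T
net4 = net3 XOR net2 = T XOR F = T
net5 = x1 AND net3 = F AND T = F
net6 = net1 XOR net4 = F XOR T = T
net7 = net6 XOR net2 = T XOR F = T
net9 = net6 XNOR net5 = T XNOR F = F
net10 = NOT net7 = NOT T = F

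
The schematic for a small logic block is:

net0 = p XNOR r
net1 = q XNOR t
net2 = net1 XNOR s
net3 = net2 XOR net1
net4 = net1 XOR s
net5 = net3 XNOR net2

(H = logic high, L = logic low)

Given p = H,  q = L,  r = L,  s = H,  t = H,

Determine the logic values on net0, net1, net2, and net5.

net0 = L, net1 = L, net2 = L, net5 = H

net0 = p XNOR r = H XNOR L = L
net1 = q XNOR t = L XNOR H = L
net2 = net1 XNOR s = L XNOR H = L
net3 = net2 XOR net1 = L XOR L = L
net5 = net3 XNOR net2 = L XNOR L = H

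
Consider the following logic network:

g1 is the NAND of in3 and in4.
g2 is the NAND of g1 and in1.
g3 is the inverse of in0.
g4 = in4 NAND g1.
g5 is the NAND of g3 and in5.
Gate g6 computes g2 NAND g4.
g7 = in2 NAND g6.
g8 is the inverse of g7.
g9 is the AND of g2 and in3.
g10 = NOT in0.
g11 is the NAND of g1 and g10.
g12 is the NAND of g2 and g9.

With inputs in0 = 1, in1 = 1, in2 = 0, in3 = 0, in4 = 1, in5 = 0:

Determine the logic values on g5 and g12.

g1 = in3 NAND in4 = 0 NAND 1 = 1
g2 = g1 NAND in1 = 1 NAND 1 = 0
g3 = NOT in0 = NOT 1 = 0
g5 = g3 NAND in5 = 0 NAND 0 = 1
g9 = g2 AND in3 = 0 AND 0 = 0
g12 = g2 NAND g9 = 0 NAND 0 = 1

g5 = 1, g12 = 1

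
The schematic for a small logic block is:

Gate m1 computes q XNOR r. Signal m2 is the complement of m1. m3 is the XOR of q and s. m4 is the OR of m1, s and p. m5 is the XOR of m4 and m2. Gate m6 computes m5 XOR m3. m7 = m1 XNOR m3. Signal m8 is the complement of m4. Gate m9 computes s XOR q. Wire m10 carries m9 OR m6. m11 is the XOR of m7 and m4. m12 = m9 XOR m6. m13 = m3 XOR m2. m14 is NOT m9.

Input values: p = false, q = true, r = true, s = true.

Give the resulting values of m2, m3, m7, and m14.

m2 = false, m3 = false, m7 = false, m14 = true

m1 = q XNOR r = true XNOR true = true
m2 = NOT m1 = NOT true = false
m3 = q XOR s = true XOR true = false
m7 = m1 XNOR m3 = true XNOR false = false
m9 = s XOR q = true XOR true = false
m14 = NOT m9 = NOT false = true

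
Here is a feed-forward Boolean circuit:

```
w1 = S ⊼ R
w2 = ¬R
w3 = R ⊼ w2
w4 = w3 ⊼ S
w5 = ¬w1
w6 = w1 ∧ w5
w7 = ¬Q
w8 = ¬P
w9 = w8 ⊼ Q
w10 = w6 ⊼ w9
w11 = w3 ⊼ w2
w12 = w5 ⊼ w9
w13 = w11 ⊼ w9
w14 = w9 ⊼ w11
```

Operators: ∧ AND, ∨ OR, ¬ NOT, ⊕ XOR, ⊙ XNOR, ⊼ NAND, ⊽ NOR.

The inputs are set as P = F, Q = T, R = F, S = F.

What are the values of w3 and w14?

w3 = T  w14 = T

w2 = NOT R = NOT F = T
w3 = R NAND w2 = F NAND T = T
w8 = NOT P = NOT F = T
w9 = w8 NAND Q = T NAND T = F
w11 = w3 NAND w2 = T NAND T = F
w14 = w9 NAND w11 = F NAND F = T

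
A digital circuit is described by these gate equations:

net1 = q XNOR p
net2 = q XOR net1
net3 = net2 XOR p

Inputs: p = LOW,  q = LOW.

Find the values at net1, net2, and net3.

net1 = q XNOR p = LOW XNOR LOW = HIGH
net2 = q XOR net1 = LOW XOR HIGH = HIGH
net3 = net2 XOR p = HIGH XOR LOW = HIGH

net1 = HIGH  net2 = HIGH  net3 = HIGH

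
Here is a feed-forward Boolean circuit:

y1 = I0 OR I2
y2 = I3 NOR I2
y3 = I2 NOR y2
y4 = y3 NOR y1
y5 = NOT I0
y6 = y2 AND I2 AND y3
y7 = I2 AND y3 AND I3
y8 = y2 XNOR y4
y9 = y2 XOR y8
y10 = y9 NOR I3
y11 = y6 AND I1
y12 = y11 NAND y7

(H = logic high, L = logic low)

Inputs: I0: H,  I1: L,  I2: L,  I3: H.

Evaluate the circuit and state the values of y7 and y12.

y7 = L, y12 = H

y2 = I3 NOR I2 = H NOR L = L
y3 = I2 NOR y2 = L NOR L = H
y6 = y2 AND I2 AND y3 = L AND L AND H = L
y7 = I2 AND y3 AND I3 = L AND H AND H = L
y11 = y6 AND I1 = L AND L = L
y12 = y11 NAND y7 = L NAND L = H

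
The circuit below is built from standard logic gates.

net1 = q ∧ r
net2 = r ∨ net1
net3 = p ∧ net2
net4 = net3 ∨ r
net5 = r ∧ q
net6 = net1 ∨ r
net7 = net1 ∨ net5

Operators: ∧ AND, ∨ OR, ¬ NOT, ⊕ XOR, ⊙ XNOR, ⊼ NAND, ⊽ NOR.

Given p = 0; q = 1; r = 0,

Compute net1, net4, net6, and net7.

net1 = q AND r = 1 AND 0 = 0
net2 = r OR net1 = 0 OR 0 = 0
net3 = p AND net2 = 0 AND 0 = 0
net4 = net3 OR r = 0 OR 0 = 0
net5 = r AND q = 0 AND 1 = 0
net6 = net1 OR r = 0 OR 0 = 0
net7 = net1 OR net5 = 0 OR 0 = 0

net1 = 0; net4 = 0; net6 = 0; net7 = 0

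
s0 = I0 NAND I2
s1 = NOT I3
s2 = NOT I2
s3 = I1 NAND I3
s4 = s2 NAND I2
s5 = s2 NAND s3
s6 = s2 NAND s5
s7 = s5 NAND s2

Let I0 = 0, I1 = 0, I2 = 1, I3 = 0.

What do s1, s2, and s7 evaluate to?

s1 = NOT I3 = NOT 0 = 1
s2 = NOT I2 = NOT 1 = 0
s3 = I1 NAND I3 = 0 NAND 0 = 1
s5 = s2 NAND s3 = 0 NAND 1 = 1
s7 = s5 NAND s2 = 1 NAND 0 = 1

s1 = 1, s2 = 0, s7 = 1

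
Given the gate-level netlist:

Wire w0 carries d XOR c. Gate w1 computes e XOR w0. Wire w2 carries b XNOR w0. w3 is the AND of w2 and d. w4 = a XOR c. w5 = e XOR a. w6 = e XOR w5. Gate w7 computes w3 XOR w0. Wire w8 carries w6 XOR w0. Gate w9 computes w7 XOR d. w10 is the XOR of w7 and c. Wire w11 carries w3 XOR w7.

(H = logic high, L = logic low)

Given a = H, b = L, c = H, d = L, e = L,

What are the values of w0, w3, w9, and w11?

w0 = d XOR c = L XOR H = H
w2 = b XNOR w0 = L XNOR H = L
w3 = w2 AND d = L AND L = L
w7 = w3 XOR w0 = L XOR H = H
w9 = w7 XOR d = H XOR L = H
w11 = w3 XOR w7 = L XOR H = H

w0 = H  w3 = L  w9 = H  w11 = H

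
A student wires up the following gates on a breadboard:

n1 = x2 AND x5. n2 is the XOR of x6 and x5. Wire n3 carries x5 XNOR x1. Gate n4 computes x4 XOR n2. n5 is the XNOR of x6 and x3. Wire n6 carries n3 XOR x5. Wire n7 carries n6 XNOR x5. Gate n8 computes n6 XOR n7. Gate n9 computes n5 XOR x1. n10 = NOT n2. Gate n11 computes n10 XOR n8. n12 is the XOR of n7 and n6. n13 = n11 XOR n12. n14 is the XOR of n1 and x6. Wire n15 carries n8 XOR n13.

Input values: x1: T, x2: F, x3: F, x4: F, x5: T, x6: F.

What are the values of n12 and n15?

n2 = x6 XOR x5 = F XOR T = T
n3 = x5 XNOR x1 = T XNOR T = T
n6 = n3 XOR x5 = T XOR T = F
n7 = n6 XNOR x5 = F XNOR T = F
n8 = n6 XOR n7 = F XOR F = F
n10 = NOT n2 = NOT T = F
n11 = n10 XOR n8 = F XOR F = F
n12 = n7 XOR n6 = F XOR F = F
n13 = n11 XOR n12 = F XOR F = F
n15 = n8 XOR n13 = F XOR F = F

n12 = F, n15 = F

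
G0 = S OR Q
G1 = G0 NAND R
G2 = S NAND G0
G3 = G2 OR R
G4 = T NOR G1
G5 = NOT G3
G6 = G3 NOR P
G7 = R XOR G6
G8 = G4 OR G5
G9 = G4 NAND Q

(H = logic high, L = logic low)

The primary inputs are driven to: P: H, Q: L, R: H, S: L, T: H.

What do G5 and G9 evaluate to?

G0 = S OR Q = L OR L = L
G1 = G0 NAND R = L NAND H = H
G2 = S NAND G0 = L NAND L = H
G3 = G2 OR R = H OR H = H
G4 = T NOR G1 = H NOR H = L
G5 = NOT G3 = NOT H = L
G9 = G4 NAND Q = L NAND L = H

G5 = L, G9 = H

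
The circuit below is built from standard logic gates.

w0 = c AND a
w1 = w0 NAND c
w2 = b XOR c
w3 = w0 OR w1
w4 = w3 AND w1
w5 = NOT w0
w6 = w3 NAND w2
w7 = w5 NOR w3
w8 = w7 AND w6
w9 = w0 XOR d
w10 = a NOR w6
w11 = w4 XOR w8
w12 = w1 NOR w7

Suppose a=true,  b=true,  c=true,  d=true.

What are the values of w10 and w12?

w0 = c AND a = true AND true = true
w1 = w0 NAND c = true NAND true = false
w2 = b XOR c = true XOR true = false
w3 = w0 OR w1 = true OR false = true
w5 = NOT w0 = NOT true = false
w6 = w3 NAND w2 = true NAND false = true
w7 = w5 NOR w3 = false NOR true = false
w10 = a NOR w6 = true NOR true = false
w12 = w1 NOR w7 = false NOR false = true

w10 = false, w12 = true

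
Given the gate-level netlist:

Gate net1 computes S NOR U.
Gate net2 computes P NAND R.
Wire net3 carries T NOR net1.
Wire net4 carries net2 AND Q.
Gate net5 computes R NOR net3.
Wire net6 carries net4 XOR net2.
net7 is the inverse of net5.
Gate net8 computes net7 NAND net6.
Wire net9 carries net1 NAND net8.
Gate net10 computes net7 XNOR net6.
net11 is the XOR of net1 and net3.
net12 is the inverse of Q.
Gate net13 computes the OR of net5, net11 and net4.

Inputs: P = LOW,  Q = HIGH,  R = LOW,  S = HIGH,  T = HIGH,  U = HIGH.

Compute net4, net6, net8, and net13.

net1 = S NOR U = HIGH NOR HIGH = LOW
net2 = P NAND R = LOW NAND LOW = HIGH
net3 = T NOR net1 = HIGH NOR LOW = LOW
net4 = net2 AND Q = HIGH AND HIGH = HIGH
net5 = R NOR net3 = LOW NOR LOW = HIGH
net6 = net4 XOR net2 = HIGH XOR HIGH = LOW
net7 = NOT net5 = NOT HIGH = LOW
net8 = net7 NAND net6 = LOW NAND LOW = HIGH
net11 = net1 XOR net3 = LOW XOR LOW = LOW
net13 = net5 OR net11 OR net4 = HIGH OR LOW OR HIGH = HIGH

net4 = HIGH; net6 = LOW; net8 = HIGH; net13 = HIGH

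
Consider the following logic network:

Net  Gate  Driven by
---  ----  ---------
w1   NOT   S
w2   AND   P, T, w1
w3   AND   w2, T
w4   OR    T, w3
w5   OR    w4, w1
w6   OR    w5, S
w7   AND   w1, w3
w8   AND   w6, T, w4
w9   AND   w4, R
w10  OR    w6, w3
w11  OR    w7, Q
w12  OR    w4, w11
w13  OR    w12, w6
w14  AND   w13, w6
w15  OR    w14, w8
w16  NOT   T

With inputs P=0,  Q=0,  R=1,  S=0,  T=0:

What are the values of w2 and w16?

w2 = 0, w16 = 1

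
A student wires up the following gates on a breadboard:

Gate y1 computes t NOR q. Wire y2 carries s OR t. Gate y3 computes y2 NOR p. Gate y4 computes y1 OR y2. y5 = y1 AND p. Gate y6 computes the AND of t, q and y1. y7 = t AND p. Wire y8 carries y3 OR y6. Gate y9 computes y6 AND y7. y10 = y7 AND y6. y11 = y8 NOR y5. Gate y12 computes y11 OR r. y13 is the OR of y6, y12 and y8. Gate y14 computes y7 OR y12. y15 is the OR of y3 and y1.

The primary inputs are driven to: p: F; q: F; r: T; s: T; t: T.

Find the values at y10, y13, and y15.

y10 = F, y13 = T, y15 = F

y1 = t NOR q = T NOR F = F
y2 = s OR t = T OR T = T
y3 = y2 NOR p = T NOR F = F
y5 = y1 AND p = F AND F = F
y6 = t AND q AND y1 = T AND F AND F = F
y7 = t AND p = T AND F = F
y8 = y3 OR y6 = F OR F = F
y10 = y7 AND y6 = F AND F = F
y11 = y8 NOR y5 = F NOR F = T
y12 = y11 OR r = T OR T = T
y13 = y6 OR y12 OR y8 = F OR T OR F = T
y15 = y3 OR y1 = F OR F = F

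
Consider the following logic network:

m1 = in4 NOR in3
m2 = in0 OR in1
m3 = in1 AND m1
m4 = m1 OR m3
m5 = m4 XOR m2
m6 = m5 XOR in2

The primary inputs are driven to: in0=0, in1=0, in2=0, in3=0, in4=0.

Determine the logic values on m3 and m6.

m3 = 0, m6 = 1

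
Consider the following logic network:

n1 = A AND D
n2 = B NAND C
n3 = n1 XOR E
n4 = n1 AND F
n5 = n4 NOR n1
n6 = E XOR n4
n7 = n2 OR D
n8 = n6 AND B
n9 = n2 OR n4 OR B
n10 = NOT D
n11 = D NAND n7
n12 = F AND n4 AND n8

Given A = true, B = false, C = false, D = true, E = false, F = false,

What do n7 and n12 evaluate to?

n7 = true; n12 = false

n1 = A AND D = true AND true = true
n2 = B NAND C = false NAND false = true
n4 = n1 AND F = true AND false = false
n6 = E XOR n4 = false XOR false = false
n7 = n2 OR D = true OR true = true
n8 = n6 AND B = false AND false = false
n12 = F AND n4 AND n8 = false AND false AND false = false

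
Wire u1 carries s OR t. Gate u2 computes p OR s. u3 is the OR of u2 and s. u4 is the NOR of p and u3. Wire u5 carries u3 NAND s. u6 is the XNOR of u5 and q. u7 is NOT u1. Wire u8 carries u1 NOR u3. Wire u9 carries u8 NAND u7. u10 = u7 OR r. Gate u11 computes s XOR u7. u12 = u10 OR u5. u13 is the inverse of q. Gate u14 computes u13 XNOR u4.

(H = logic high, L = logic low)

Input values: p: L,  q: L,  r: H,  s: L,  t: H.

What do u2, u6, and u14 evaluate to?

u2 = L, u6 = L, u14 = H

u2 = p OR s = L OR L = L
u3 = u2 OR s = L OR L = L
u4 = p NOR u3 = L NOR L = H
u5 = u3 NAND s = L NAND L = H
u6 = u5 XNOR q = H XNOR L = L
u13 = NOT q = NOT L = H
u14 = u13 XNOR u4 = H XNOR H = H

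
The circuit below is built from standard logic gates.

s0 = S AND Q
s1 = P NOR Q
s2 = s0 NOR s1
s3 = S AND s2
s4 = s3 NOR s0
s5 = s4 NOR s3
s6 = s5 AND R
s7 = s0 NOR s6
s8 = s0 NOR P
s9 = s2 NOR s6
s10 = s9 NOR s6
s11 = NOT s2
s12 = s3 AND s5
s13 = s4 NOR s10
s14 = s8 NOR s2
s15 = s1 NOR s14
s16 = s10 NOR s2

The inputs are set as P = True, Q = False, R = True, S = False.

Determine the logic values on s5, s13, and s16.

s0 = S AND Q = False AND False = False
s1 = P NOR Q = True NOR False = False
s2 = s0 NOR s1 = False NOR False = True
s3 = S AND s2 = False AND True = False
s4 = s3 NOR s0 = False NOR False = True
s5 = s4 NOR s3 = True NOR False = False
s6 = s5 AND R = False AND True = False
s9 = s2 NOR s6 = True NOR False = False
s10 = s9 NOR s6 = False NOR False = True
s13 = s4 NOR s10 = True NOR True = False
s16 = s10 NOR s2 = True NOR True = False

s5 = False, s13 = False, s16 = False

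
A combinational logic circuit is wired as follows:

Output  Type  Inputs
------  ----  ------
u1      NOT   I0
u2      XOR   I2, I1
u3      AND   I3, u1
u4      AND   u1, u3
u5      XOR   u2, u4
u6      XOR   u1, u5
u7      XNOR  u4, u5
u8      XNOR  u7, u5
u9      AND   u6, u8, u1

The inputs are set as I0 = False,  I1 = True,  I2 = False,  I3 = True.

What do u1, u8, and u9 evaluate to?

u1 = True, u8 = True, u9 = True

u1 = NOT I0 = NOT False = True
u2 = I2 XOR I1 = False XOR True = True
u3 = I3 AND u1 = True AND True = True
u4 = u1 AND u3 = True AND True = True
u5 = u2 XOR u4 = True XOR True = False
u6 = u1 XOR u5 = True XOR False = True
u7 = u4 XNOR u5 = True XNOR False = False
u8 = u7 XNOR u5 = False XNOR False = True
u9 = u6 AND u8 AND u1 = True AND True AND True = True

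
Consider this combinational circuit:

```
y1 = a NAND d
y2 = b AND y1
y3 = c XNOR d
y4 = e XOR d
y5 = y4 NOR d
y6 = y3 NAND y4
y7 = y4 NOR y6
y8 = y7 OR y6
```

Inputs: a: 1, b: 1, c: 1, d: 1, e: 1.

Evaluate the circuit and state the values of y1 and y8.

y1 = a NAND d = 1 NAND 1 = 0
y3 = c XNOR d = 1 XNOR 1 = 1
y4 = e XOR d = 1 XOR 1 = 0
y6 = y3 NAND y4 = 1 NAND 0 = 1
y7 = y4 NOR y6 = 0 NOR 1 = 0
y8 = y7 OR y6 = 0 OR 1 = 1

y1 = 0, y8 = 1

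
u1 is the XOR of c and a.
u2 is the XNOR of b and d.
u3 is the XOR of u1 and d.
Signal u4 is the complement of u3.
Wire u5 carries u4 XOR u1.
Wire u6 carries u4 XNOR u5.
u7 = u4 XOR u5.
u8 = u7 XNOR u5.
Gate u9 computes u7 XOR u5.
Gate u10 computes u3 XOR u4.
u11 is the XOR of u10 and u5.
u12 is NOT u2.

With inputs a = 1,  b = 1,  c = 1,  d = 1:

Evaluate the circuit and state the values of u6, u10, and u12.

u1 = c XOR a = 1 XOR 1 = 0
u2 = b XNOR d = 1 XNOR 1 = 1
u3 = u1 XOR d = 0 XOR 1 = 1
u4 = NOT u3 = NOT 1 = 0
u5 = u4 XOR u1 = 0 XOR 0 = 0
u6 = u4 XNOR u5 = 0 XNOR 0 = 1
u10 = u3 XOR u4 = 1 XOR 0 = 1
u12 = NOT u2 = NOT 1 = 0

u6 = 1, u10 = 1, u12 = 0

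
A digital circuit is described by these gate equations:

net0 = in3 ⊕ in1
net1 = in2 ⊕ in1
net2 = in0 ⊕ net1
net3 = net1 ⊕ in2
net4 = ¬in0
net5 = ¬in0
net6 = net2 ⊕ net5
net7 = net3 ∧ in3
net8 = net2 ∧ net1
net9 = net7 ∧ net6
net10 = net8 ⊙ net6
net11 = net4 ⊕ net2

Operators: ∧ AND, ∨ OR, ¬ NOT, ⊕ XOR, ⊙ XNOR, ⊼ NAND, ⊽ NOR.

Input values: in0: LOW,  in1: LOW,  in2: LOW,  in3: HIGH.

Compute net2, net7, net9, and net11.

net1 = in2 XOR in1 = LOW XOR LOW = LOW
net2 = in0 XOR net1 = LOW XOR LOW = LOW
net3 = net1 XOR in2 = LOW XOR LOW = LOW
net4 = NOT in0 = NOT LOW = HIGH
net5 = NOT in0 = NOT LOW = HIGH
net6 = net2 XOR net5 = LOW XOR HIGH = HIGH
net7 = net3 AND in3 = LOW AND HIGH = LOW
net9 = net7 AND net6 = LOW AND HIGH = LOW
net11 = net4 XOR net2 = HIGH XOR LOW = HIGH

net2 = LOW  net7 = LOW  net9 = LOW  net11 = HIGH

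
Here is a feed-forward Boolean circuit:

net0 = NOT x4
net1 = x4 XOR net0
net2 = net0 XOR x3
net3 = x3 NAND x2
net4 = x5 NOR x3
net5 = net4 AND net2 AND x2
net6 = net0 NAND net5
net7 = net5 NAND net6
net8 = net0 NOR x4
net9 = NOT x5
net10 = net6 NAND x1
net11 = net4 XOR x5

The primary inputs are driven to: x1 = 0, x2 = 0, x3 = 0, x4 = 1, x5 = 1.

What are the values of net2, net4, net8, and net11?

net2 = 0, net4 = 0, net8 = 0, net11 = 1

net0 = NOT x4 = NOT 1 = 0
net2 = net0 XOR x3 = 0 XOR 0 = 0
net4 = x5 NOR x3 = 1 NOR 0 = 0
net8 = net0 NOR x4 = 0 NOR 1 = 0
net11 = net4 XOR x5 = 0 XOR 1 = 1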